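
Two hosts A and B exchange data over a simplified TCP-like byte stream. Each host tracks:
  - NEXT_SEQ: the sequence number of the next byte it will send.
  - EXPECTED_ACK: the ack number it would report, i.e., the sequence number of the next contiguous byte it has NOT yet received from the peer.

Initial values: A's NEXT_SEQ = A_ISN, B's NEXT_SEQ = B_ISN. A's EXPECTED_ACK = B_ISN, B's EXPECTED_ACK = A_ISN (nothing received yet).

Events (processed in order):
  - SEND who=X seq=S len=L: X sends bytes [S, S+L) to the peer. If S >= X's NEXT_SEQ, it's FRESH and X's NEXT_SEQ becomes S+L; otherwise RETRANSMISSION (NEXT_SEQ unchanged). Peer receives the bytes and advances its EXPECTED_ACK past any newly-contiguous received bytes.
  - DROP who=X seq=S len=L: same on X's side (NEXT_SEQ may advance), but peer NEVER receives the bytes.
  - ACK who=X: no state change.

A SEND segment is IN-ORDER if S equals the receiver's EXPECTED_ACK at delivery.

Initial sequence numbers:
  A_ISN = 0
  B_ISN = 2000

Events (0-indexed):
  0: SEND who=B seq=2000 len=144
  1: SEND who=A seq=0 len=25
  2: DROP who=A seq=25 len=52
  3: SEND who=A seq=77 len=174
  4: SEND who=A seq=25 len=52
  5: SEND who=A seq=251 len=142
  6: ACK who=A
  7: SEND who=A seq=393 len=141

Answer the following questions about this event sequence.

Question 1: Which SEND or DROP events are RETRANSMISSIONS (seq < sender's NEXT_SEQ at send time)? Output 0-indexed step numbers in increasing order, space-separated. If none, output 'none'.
Step 0: SEND seq=2000 -> fresh
Step 1: SEND seq=0 -> fresh
Step 2: DROP seq=25 -> fresh
Step 3: SEND seq=77 -> fresh
Step 4: SEND seq=25 -> retransmit
Step 5: SEND seq=251 -> fresh
Step 7: SEND seq=393 -> fresh

Answer: 4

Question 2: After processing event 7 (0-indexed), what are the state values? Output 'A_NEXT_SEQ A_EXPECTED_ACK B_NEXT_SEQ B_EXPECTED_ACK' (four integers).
After event 0: A_seq=0 A_ack=2144 B_seq=2144 B_ack=0
After event 1: A_seq=25 A_ack=2144 B_seq=2144 B_ack=25
After event 2: A_seq=77 A_ack=2144 B_seq=2144 B_ack=25
After event 3: A_seq=251 A_ack=2144 B_seq=2144 B_ack=25
After event 4: A_seq=251 A_ack=2144 B_seq=2144 B_ack=251
After event 5: A_seq=393 A_ack=2144 B_seq=2144 B_ack=393
After event 6: A_seq=393 A_ack=2144 B_seq=2144 B_ack=393
After event 7: A_seq=534 A_ack=2144 B_seq=2144 B_ack=534

534 2144 2144 534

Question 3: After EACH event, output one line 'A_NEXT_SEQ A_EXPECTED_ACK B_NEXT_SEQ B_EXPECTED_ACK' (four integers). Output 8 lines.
0 2144 2144 0
25 2144 2144 25
77 2144 2144 25
251 2144 2144 25
251 2144 2144 251
393 2144 2144 393
393 2144 2144 393
534 2144 2144 534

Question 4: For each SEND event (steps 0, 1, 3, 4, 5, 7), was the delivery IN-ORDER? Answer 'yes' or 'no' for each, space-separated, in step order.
Step 0: SEND seq=2000 -> in-order
Step 1: SEND seq=0 -> in-order
Step 3: SEND seq=77 -> out-of-order
Step 4: SEND seq=25 -> in-order
Step 5: SEND seq=251 -> in-order
Step 7: SEND seq=393 -> in-order

Answer: yes yes no yes yes yes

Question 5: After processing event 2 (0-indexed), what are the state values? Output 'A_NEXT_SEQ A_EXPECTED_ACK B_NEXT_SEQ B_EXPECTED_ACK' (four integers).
After event 0: A_seq=0 A_ack=2144 B_seq=2144 B_ack=0
After event 1: A_seq=25 A_ack=2144 B_seq=2144 B_ack=25
After event 2: A_seq=77 A_ack=2144 B_seq=2144 B_ack=25

77 2144 2144 25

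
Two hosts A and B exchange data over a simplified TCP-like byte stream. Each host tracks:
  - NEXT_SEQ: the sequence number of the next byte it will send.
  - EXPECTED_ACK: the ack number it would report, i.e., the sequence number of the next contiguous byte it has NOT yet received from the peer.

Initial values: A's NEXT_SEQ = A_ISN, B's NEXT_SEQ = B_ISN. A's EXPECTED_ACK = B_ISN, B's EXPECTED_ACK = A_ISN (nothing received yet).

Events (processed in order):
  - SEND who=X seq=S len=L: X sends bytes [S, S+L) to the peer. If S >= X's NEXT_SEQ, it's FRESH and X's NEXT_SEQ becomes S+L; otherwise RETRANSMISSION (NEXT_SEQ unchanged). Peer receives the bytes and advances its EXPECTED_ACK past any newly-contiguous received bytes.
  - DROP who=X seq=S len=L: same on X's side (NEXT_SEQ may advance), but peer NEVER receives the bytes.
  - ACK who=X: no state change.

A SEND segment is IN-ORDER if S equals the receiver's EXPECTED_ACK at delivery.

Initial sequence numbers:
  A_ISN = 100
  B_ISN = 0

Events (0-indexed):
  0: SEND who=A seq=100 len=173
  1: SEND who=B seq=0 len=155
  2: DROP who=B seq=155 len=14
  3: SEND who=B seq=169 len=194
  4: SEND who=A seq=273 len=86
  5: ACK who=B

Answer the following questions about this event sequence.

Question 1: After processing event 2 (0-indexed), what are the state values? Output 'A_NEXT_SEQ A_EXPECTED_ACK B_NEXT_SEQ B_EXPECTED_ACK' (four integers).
After event 0: A_seq=273 A_ack=0 B_seq=0 B_ack=273
After event 1: A_seq=273 A_ack=155 B_seq=155 B_ack=273
After event 2: A_seq=273 A_ack=155 B_seq=169 B_ack=273

273 155 169 273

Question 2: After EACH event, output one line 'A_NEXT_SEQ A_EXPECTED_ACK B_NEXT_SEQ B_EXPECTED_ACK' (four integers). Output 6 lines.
273 0 0 273
273 155 155 273
273 155 169 273
273 155 363 273
359 155 363 359
359 155 363 359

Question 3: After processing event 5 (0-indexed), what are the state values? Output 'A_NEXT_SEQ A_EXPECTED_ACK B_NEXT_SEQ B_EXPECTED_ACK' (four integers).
After event 0: A_seq=273 A_ack=0 B_seq=0 B_ack=273
After event 1: A_seq=273 A_ack=155 B_seq=155 B_ack=273
After event 2: A_seq=273 A_ack=155 B_seq=169 B_ack=273
After event 3: A_seq=273 A_ack=155 B_seq=363 B_ack=273
After event 4: A_seq=359 A_ack=155 B_seq=363 B_ack=359
After event 5: A_seq=359 A_ack=155 B_seq=363 B_ack=359

359 155 363 359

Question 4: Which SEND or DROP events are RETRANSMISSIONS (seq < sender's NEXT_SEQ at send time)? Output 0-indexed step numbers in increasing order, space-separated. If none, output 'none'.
Step 0: SEND seq=100 -> fresh
Step 1: SEND seq=0 -> fresh
Step 2: DROP seq=155 -> fresh
Step 3: SEND seq=169 -> fresh
Step 4: SEND seq=273 -> fresh

Answer: none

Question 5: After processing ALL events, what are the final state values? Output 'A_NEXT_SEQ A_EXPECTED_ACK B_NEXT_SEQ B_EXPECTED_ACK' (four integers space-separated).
After event 0: A_seq=273 A_ack=0 B_seq=0 B_ack=273
After event 1: A_seq=273 A_ack=155 B_seq=155 B_ack=273
After event 2: A_seq=273 A_ack=155 B_seq=169 B_ack=273
After event 3: A_seq=273 A_ack=155 B_seq=363 B_ack=273
After event 4: A_seq=359 A_ack=155 B_seq=363 B_ack=359
After event 5: A_seq=359 A_ack=155 B_seq=363 B_ack=359

Answer: 359 155 363 359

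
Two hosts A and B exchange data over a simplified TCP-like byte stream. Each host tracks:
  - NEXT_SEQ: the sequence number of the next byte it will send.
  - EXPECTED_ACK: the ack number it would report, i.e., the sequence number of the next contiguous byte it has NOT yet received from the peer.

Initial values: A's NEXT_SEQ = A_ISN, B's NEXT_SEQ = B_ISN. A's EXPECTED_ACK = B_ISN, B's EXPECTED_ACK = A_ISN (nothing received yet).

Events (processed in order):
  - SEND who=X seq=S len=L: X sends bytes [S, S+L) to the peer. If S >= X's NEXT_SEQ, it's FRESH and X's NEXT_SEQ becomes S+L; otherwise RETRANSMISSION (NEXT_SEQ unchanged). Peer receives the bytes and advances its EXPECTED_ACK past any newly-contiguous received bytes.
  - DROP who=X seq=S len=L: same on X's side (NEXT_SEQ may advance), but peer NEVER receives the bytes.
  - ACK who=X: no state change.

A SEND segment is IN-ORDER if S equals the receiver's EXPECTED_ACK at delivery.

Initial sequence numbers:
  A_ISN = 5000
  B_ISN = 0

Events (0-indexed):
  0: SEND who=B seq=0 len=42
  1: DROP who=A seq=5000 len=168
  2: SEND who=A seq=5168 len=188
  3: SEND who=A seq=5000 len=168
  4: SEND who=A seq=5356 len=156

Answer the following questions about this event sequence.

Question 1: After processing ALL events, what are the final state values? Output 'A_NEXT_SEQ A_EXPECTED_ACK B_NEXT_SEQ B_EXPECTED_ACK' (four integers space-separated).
After event 0: A_seq=5000 A_ack=42 B_seq=42 B_ack=5000
After event 1: A_seq=5168 A_ack=42 B_seq=42 B_ack=5000
After event 2: A_seq=5356 A_ack=42 B_seq=42 B_ack=5000
After event 3: A_seq=5356 A_ack=42 B_seq=42 B_ack=5356
After event 4: A_seq=5512 A_ack=42 B_seq=42 B_ack=5512

Answer: 5512 42 42 5512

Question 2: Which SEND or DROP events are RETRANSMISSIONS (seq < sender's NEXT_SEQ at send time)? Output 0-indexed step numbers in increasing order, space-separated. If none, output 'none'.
Answer: 3

Derivation:
Step 0: SEND seq=0 -> fresh
Step 1: DROP seq=5000 -> fresh
Step 2: SEND seq=5168 -> fresh
Step 3: SEND seq=5000 -> retransmit
Step 4: SEND seq=5356 -> fresh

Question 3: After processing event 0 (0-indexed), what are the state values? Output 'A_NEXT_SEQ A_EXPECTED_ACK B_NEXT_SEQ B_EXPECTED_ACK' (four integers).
After event 0: A_seq=5000 A_ack=42 B_seq=42 B_ack=5000

5000 42 42 5000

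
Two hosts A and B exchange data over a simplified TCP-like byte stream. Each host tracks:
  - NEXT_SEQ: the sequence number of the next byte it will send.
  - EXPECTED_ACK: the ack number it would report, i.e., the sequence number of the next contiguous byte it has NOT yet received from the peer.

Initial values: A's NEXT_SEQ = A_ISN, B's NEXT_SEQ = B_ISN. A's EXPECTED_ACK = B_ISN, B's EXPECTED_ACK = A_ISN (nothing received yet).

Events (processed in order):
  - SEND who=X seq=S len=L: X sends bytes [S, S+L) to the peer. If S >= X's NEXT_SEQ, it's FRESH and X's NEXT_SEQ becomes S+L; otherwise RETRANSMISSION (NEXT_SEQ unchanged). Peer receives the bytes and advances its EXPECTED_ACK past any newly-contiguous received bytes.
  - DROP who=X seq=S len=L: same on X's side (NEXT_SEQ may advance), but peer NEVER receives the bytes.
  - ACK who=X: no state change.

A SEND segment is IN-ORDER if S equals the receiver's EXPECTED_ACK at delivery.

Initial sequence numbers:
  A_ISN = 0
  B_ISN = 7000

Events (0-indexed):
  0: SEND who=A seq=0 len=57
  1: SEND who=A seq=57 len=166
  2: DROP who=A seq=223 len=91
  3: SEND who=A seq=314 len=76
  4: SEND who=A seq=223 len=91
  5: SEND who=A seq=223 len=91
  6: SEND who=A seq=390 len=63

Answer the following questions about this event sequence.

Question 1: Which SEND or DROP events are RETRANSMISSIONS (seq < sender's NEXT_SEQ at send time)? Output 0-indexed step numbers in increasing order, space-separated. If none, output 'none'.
Answer: 4 5

Derivation:
Step 0: SEND seq=0 -> fresh
Step 1: SEND seq=57 -> fresh
Step 2: DROP seq=223 -> fresh
Step 3: SEND seq=314 -> fresh
Step 4: SEND seq=223 -> retransmit
Step 5: SEND seq=223 -> retransmit
Step 6: SEND seq=390 -> fresh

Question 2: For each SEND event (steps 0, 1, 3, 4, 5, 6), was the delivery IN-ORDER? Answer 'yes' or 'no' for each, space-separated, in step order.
Answer: yes yes no yes no yes

Derivation:
Step 0: SEND seq=0 -> in-order
Step 1: SEND seq=57 -> in-order
Step 3: SEND seq=314 -> out-of-order
Step 4: SEND seq=223 -> in-order
Step 5: SEND seq=223 -> out-of-order
Step 6: SEND seq=390 -> in-order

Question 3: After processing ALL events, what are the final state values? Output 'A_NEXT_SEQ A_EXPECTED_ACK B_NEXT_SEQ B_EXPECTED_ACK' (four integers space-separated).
After event 0: A_seq=57 A_ack=7000 B_seq=7000 B_ack=57
After event 1: A_seq=223 A_ack=7000 B_seq=7000 B_ack=223
After event 2: A_seq=314 A_ack=7000 B_seq=7000 B_ack=223
After event 3: A_seq=390 A_ack=7000 B_seq=7000 B_ack=223
After event 4: A_seq=390 A_ack=7000 B_seq=7000 B_ack=390
After event 5: A_seq=390 A_ack=7000 B_seq=7000 B_ack=390
After event 6: A_seq=453 A_ack=7000 B_seq=7000 B_ack=453

Answer: 453 7000 7000 453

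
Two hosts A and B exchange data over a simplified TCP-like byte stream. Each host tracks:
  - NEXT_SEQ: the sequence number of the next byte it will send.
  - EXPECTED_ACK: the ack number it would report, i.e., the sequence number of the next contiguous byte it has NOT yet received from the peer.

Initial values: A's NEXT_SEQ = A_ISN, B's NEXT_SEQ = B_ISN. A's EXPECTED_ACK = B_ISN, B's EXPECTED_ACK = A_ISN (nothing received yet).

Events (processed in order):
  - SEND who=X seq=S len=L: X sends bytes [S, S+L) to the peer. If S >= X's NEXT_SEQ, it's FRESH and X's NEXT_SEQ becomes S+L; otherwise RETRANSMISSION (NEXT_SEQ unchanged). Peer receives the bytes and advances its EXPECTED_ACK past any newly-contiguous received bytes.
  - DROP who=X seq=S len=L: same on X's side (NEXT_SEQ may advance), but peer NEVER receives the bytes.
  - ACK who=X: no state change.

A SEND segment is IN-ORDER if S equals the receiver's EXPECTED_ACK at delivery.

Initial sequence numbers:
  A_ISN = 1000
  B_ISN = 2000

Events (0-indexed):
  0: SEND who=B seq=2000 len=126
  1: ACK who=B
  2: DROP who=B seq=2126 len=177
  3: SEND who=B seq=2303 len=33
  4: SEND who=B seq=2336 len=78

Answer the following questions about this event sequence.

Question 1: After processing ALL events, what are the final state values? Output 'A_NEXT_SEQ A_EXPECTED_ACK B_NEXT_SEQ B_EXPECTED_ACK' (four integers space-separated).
Answer: 1000 2126 2414 1000

Derivation:
After event 0: A_seq=1000 A_ack=2126 B_seq=2126 B_ack=1000
After event 1: A_seq=1000 A_ack=2126 B_seq=2126 B_ack=1000
After event 2: A_seq=1000 A_ack=2126 B_seq=2303 B_ack=1000
After event 3: A_seq=1000 A_ack=2126 B_seq=2336 B_ack=1000
After event 4: A_seq=1000 A_ack=2126 B_seq=2414 B_ack=1000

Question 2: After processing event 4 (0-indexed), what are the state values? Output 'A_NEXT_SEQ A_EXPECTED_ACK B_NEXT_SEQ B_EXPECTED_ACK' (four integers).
After event 0: A_seq=1000 A_ack=2126 B_seq=2126 B_ack=1000
After event 1: A_seq=1000 A_ack=2126 B_seq=2126 B_ack=1000
After event 2: A_seq=1000 A_ack=2126 B_seq=2303 B_ack=1000
After event 3: A_seq=1000 A_ack=2126 B_seq=2336 B_ack=1000
After event 4: A_seq=1000 A_ack=2126 B_seq=2414 B_ack=1000

1000 2126 2414 1000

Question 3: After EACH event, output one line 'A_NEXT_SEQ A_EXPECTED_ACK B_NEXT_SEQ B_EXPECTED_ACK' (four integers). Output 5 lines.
1000 2126 2126 1000
1000 2126 2126 1000
1000 2126 2303 1000
1000 2126 2336 1000
1000 2126 2414 1000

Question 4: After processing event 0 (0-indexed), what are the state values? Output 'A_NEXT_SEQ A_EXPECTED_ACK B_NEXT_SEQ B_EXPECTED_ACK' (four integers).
After event 0: A_seq=1000 A_ack=2126 B_seq=2126 B_ack=1000

1000 2126 2126 1000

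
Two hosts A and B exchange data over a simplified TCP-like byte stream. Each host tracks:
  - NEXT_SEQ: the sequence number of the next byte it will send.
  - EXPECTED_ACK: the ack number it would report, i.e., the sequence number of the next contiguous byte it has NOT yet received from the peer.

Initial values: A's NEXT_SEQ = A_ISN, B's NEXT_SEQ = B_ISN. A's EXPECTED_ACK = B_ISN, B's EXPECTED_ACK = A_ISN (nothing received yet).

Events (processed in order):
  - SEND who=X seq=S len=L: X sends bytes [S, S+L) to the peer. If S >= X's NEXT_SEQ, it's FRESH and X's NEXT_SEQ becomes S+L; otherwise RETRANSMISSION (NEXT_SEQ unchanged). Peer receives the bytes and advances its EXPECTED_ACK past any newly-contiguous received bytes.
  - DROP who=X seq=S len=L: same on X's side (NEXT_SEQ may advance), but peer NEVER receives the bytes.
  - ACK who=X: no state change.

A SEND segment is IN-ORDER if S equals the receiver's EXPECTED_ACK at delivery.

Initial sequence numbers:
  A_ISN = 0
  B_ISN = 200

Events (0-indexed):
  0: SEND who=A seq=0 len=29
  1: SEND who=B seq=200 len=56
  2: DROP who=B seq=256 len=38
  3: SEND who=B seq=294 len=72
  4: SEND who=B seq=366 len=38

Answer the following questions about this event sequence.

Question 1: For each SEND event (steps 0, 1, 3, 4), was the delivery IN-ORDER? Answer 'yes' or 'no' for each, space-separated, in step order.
Answer: yes yes no no

Derivation:
Step 0: SEND seq=0 -> in-order
Step 1: SEND seq=200 -> in-order
Step 3: SEND seq=294 -> out-of-order
Step 4: SEND seq=366 -> out-of-order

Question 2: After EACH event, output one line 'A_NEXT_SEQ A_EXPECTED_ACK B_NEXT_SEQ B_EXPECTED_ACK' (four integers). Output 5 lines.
29 200 200 29
29 256 256 29
29 256 294 29
29 256 366 29
29 256 404 29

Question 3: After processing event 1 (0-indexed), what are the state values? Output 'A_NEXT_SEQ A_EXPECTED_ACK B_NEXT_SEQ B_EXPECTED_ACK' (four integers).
After event 0: A_seq=29 A_ack=200 B_seq=200 B_ack=29
After event 1: A_seq=29 A_ack=256 B_seq=256 B_ack=29

29 256 256 29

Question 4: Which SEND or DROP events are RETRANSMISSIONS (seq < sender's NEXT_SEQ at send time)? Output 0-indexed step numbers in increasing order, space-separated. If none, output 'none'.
Step 0: SEND seq=0 -> fresh
Step 1: SEND seq=200 -> fresh
Step 2: DROP seq=256 -> fresh
Step 3: SEND seq=294 -> fresh
Step 4: SEND seq=366 -> fresh

Answer: none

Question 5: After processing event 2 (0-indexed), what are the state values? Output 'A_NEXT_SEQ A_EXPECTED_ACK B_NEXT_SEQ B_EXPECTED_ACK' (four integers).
After event 0: A_seq=29 A_ack=200 B_seq=200 B_ack=29
After event 1: A_seq=29 A_ack=256 B_seq=256 B_ack=29
After event 2: A_seq=29 A_ack=256 B_seq=294 B_ack=29

29 256 294 29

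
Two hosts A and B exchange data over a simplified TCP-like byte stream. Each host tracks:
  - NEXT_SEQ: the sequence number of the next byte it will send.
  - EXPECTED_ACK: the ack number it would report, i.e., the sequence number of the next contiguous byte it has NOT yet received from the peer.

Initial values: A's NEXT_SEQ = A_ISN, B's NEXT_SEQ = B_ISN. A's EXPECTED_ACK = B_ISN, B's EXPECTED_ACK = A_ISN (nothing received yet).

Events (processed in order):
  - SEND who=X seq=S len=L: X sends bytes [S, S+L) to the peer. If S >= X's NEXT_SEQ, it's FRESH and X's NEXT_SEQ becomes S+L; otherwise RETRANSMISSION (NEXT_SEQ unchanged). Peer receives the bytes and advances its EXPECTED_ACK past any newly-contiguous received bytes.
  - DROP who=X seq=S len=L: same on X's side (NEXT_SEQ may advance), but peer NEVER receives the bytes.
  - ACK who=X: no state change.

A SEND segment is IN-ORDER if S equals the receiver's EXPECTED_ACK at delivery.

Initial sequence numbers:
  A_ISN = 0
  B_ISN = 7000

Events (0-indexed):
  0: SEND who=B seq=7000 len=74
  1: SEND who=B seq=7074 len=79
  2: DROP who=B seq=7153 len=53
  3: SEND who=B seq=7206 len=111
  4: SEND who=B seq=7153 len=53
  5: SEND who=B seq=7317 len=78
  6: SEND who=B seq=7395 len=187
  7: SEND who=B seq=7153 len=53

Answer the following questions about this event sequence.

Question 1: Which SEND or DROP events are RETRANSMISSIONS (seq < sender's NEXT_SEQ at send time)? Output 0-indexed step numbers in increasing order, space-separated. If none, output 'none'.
Answer: 4 7

Derivation:
Step 0: SEND seq=7000 -> fresh
Step 1: SEND seq=7074 -> fresh
Step 2: DROP seq=7153 -> fresh
Step 3: SEND seq=7206 -> fresh
Step 4: SEND seq=7153 -> retransmit
Step 5: SEND seq=7317 -> fresh
Step 6: SEND seq=7395 -> fresh
Step 7: SEND seq=7153 -> retransmit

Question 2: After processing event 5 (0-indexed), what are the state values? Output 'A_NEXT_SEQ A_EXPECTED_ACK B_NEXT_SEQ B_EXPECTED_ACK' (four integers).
After event 0: A_seq=0 A_ack=7074 B_seq=7074 B_ack=0
After event 1: A_seq=0 A_ack=7153 B_seq=7153 B_ack=0
After event 2: A_seq=0 A_ack=7153 B_seq=7206 B_ack=0
After event 3: A_seq=0 A_ack=7153 B_seq=7317 B_ack=0
After event 4: A_seq=0 A_ack=7317 B_seq=7317 B_ack=0
After event 5: A_seq=0 A_ack=7395 B_seq=7395 B_ack=0

0 7395 7395 0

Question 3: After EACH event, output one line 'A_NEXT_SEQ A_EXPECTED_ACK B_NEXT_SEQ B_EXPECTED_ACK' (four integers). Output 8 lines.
0 7074 7074 0
0 7153 7153 0
0 7153 7206 0
0 7153 7317 0
0 7317 7317 0
0 7395 7395 0
0 7582 7582 0
0 7582 7582 0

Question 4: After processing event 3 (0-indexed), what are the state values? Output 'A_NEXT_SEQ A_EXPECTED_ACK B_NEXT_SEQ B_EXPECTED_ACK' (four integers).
After event 0: A_seq=0 A_ack=7074 B_seq=7074 B_ack=0
After event 1: A_seq=0 A_ack=7153 B_seq=7153 B_ack=0
After event 2: A_seq=0 A_ack=7153 B_seq=7206 B_ack=0
After event 3: A_seq=0 A_ack=7153 B_seq=7317 B_ack=0

0 7153 7317 0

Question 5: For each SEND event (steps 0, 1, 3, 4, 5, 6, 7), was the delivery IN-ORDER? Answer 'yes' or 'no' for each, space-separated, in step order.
Answer: yes yes no yes yes yes no

Derivation:
Step 0: SEND seq=7000 -> in-order
Step 1: SEND seq=7074 -> in-order
Step 3: SEND seq=7206 -> out-of-order
Step 4: SEND seq=7153 -> in-order
Step 5: SEND seq=7317 -> in-order
Step 6: SEND seq=7395 -> in-order
Step 7: SEND seq=7153 -> out-of-order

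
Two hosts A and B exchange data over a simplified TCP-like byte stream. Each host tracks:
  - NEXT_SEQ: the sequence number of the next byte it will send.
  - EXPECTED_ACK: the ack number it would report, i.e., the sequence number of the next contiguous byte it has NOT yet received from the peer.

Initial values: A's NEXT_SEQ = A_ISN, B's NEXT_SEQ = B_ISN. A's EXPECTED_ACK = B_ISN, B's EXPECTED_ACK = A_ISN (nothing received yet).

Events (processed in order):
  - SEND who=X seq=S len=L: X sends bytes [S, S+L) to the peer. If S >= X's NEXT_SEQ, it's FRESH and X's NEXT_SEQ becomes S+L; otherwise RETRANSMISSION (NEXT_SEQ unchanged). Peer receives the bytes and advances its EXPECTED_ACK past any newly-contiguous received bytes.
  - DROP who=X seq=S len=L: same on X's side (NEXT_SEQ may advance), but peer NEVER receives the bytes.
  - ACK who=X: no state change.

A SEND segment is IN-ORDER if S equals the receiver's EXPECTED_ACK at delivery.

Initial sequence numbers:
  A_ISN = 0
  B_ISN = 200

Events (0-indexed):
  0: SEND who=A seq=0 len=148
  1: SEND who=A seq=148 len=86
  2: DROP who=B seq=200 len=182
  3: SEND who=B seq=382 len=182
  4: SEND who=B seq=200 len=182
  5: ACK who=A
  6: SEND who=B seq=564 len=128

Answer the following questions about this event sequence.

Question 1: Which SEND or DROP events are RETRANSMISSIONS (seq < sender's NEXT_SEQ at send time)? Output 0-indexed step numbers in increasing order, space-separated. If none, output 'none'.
Answer: 4

Derivation:
Step 0: SEND seq=0 -> fresh
Step 1: SEND seq=148 -> fresh
Step 2: DROP seq=200 -> fresh
Step 3: SEND seq=382 -> fresh
Step 4: SEND seq=200 -> retransmit
Step 6: SEND seq=564 -> fresh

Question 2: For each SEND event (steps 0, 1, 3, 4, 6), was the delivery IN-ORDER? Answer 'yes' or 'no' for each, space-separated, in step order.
Step 0: SEND seq=0 -> in-order
Step 1: SEND seq=148 -> in-order
Step 3: SEND seq=382 -> out-of-order
Step 4: SEND seq=200 -> in-order
Step 6: SEND seq=564 -> in-order

Answer: yes yes no yes yes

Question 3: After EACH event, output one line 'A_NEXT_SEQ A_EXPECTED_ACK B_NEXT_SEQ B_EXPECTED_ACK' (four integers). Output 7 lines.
148 200 200 148
234 200 200 234
234 200 382 234
234 200 564 234
234 564 564 234
234 564 564 234
234 692 692 234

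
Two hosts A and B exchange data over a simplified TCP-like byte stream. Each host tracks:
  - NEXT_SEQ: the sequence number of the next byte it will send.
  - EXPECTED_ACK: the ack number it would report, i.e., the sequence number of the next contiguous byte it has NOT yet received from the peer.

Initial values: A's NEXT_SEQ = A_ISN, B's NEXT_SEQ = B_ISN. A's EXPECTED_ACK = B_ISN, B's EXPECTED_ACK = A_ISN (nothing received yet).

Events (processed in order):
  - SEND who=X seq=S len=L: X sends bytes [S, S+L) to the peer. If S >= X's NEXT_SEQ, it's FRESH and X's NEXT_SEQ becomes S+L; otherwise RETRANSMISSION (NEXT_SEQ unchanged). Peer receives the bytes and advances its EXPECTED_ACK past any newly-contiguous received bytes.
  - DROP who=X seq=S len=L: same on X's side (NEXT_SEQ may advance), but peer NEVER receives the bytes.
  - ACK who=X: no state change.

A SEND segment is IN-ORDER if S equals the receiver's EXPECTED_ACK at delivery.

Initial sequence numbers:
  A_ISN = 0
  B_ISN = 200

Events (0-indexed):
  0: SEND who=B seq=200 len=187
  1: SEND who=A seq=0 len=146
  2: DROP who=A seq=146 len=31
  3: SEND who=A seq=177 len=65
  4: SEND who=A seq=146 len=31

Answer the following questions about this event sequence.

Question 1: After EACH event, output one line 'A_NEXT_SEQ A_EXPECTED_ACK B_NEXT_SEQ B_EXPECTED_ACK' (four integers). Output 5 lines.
0 387 387 0
146 387 387 146
177 387 387 146
242 387 387 146
242 387 387 242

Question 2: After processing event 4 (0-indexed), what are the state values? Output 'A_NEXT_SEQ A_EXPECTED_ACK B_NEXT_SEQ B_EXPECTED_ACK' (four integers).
After event 0: A_seq=0 A_ack=387 B_seq=387 B_ack=0
After event 1: A_seq=146 A_ack=387 B_seq=387 B_ack=146
After event 2: A_seq=177 A_ack=387 B_seq=387 B_ack=146
After event 3: A_seq=242 A_ack=387 B_seq=387 B_ack=146
After event 4: A_seq=242 A_ack=387 B_seq=387 B_ack=242

242 387 387 242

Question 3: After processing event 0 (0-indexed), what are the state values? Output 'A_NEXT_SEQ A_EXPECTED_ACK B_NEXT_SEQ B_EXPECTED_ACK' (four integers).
After event 0: A_seq=0 A_ack=387 B_seq=387 B_ack=0

0 387 387 0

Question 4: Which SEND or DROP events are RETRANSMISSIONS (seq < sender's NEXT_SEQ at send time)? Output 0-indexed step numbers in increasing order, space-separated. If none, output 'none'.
Step 0: SEND seq=200 -> fresh
Step 1: SEND seq=0 -> fresh
Step 2: DROP seq=146 -> fresh
Step 3: SEND seq=177 -> fresh
Step 4: SEND seq=146 -> retransmit

Answer: 4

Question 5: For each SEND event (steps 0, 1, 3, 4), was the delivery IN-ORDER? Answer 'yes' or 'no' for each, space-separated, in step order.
Step 0: SEND seq=200 -> in-order
Step 1: SEND seq=0 -> in-order
Step 3: SEND seq=177 -> out-of-order
Step 4: SEND seq=146 -> in-order

Answer: yes yes no yes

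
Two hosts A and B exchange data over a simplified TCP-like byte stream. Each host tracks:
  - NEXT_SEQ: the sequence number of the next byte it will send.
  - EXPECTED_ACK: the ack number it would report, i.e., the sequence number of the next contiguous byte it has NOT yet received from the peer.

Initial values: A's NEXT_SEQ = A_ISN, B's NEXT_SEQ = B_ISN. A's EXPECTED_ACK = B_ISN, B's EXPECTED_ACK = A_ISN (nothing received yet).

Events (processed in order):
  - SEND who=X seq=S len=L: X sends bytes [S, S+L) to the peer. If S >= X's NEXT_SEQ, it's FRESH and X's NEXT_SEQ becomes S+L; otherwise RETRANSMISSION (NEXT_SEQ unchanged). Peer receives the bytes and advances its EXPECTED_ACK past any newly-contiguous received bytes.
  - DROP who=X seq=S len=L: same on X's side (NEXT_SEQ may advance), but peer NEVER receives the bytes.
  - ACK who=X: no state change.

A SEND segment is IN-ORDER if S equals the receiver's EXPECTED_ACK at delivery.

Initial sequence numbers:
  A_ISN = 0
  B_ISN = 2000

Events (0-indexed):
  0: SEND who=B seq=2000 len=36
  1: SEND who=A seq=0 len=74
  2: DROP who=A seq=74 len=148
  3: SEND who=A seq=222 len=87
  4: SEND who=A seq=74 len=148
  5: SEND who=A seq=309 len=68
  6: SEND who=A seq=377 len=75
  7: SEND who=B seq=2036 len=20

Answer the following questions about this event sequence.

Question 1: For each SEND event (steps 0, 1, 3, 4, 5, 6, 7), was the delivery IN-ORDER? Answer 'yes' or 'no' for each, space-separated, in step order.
Step 0: SEND seq=2000 -> in-order
Step 1: SEND seq=0 -> in-order
Step 3: SEND seq=222 -> out-of-order
Step 4: SEND seq=74 -> in-order
Step 5: SEND seq=309 -> in-order
Step 6: SEND seq=377 -> in-order
Step 7: SEND seq=2036 -> in-order

Answer: yes yes no yes yes yes yes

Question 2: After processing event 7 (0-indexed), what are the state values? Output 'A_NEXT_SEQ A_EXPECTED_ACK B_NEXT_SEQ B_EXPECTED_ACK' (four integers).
After event 0: A_seq=0 A_ack=2036 B_seq=2036 B_ack=0
After event 1: A_seq=74 A_ack=2036 B_seq=2036 B_ack=74
After event 2: A_seq=222 A_ack=2036 B_seq=2036 B_ack=74
After event 3: A_seq=309 A_ack=2036 B_seq=2036 B_ack=74
After event 4: A_seq=309 A_ack=2036 B_seq=2036 B_ack=309
After event 5: A_seq=377 A_ack=2036 B_seq=2036 B_ack=377
After event 6: A_seq=452 A_ack=2036 B_seq=2036 B_ack=452
After event 7: A_seq=452 A_ack=2056 B_seq=2056 B_ack=452

452 2056 2056 452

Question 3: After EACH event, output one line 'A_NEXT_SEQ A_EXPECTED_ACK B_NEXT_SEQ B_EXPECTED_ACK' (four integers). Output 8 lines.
0 2036 2036 0
74 2036 2036 74
222 2036 2036 74
309 2036 2036 74
309 2036 2036 309
377 2036 2036 377
452 2036 2036 452
452 2056 2056 452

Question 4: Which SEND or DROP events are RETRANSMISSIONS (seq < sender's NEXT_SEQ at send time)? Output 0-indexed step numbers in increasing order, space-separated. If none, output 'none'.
Answer: 4

Derivation:
Step 0: SEND seq=2000 -> fresh
Step 1: SEND seq=0 -> fresh
Step 2: DROP seq=74 -> fresh
Step 3: SEND seq=222 -> fresh
Step 4: SEND seq=74 -> retransmit
Step 5: SEND seq=309 -> fresh
Step 6: SEND seq=377 -> fresh
Step 7: SEND seq=2036 -> fresh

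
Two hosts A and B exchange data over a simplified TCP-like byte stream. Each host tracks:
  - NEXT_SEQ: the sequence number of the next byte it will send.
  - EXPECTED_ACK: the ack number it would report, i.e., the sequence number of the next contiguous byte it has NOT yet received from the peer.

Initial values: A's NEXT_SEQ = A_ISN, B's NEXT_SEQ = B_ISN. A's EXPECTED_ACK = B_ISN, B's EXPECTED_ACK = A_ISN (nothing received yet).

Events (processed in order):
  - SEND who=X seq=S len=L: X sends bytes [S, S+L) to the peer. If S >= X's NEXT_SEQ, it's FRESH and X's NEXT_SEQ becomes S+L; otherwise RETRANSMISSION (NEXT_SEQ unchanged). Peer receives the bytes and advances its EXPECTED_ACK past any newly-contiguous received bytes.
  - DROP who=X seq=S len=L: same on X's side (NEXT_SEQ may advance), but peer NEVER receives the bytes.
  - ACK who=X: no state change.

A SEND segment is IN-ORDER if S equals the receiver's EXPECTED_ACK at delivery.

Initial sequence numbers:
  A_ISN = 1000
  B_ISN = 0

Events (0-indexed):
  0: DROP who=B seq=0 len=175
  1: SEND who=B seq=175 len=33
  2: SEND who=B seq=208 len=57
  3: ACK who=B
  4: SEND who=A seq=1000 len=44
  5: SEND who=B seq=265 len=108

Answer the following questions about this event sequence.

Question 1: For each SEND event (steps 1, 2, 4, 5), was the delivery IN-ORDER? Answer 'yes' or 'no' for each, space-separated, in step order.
Step 1: SEND seq=175 -> out-of-order
Step 2: SEND seq=208 -> out-of-order
Step 4: SEND seq=1000 -> in-order
Step 5: SEND seq=265 -> out-of-order

Answer: no no yes no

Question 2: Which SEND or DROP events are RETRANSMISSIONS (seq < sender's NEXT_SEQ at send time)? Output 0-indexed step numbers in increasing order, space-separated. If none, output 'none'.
Step 0: DROP seq=0 -> fresh
Step 1: SEND seq=175 -> fresh
Step 2: SEND seq=208 -> fresh
Step 4: SEND seq=1000 -> fresh
Step 5: SEND seq=265 -> fresh

Answer: none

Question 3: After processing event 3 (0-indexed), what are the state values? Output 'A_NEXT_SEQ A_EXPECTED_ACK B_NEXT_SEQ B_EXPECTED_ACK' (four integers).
After event 0: A_seq=1000 A_ack=0 B_seq=175 B_ack=1000
After event 1: A_seq=1000 A_ack=0 B_seq=208 B_ack=1000
After event 2: A_seq=1000 A_ack=0 B_seq=265 B_ack=1000
After event 3: A_seq=1000 A_ack=0 B_seq=265 B_ack=1000

1000 0 265 1000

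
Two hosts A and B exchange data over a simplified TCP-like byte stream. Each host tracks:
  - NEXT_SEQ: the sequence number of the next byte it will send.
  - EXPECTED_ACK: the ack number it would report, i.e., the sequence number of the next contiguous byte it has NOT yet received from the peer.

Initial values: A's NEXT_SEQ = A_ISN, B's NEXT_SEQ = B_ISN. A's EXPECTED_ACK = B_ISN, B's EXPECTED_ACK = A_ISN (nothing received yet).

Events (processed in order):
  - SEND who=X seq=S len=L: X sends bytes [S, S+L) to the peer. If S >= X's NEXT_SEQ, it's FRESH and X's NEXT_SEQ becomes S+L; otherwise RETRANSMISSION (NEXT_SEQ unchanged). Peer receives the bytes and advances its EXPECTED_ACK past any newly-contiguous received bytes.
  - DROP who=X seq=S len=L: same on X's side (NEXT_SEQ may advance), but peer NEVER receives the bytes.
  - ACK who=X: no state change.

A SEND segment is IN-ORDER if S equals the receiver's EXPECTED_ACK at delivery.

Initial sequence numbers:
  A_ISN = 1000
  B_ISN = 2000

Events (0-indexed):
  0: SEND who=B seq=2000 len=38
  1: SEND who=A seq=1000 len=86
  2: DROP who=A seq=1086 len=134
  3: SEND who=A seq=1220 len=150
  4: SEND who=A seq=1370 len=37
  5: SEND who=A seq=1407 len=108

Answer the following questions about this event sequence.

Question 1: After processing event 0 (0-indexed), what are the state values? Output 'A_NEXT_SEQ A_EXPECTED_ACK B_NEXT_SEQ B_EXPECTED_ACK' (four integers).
After event 0: A_seq=1000 A_ack=2038 B_seq=2038 B_ack=1000

1000 2038 2038 1000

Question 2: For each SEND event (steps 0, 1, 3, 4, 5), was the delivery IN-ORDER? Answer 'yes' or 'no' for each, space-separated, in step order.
Answer: yes yes no no no

Derivation:
Step 0: SEND seq=2000 -> in-order
Step 1: SEND seq=1000 -> in-order
Step 3: SEND seq=1220 -> out-of-order
Step 4: SEND seq=1370 -> out-of-order
Step 5: SEND seq=1407 -> out-of-order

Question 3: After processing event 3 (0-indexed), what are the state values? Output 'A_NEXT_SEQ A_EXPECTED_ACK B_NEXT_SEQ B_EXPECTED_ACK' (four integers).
After event 0: A_seq=1000 A_ack=2038 B_seq=2038 B_ack=1000
After event 1: A_seq=1086 A_ack=2038 B_seq=2038 B_ack=1086
After event 2: A_seq=1220 A_ack=2038 B_seq=2038 B_ack=1086
After event 3: A_seq=1370 A_ack=2038 B_seq=2038 B_ack=1086

1370 2038 2038 1086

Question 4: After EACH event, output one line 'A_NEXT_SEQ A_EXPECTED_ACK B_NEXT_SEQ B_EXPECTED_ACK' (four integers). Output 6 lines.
1000 2038 2038 1000
1086 2038 2038 1086
1220 2038 2038 1086
1370 2038 2038 1086
1407 2038 2038 1086
1515 2038 2038 1086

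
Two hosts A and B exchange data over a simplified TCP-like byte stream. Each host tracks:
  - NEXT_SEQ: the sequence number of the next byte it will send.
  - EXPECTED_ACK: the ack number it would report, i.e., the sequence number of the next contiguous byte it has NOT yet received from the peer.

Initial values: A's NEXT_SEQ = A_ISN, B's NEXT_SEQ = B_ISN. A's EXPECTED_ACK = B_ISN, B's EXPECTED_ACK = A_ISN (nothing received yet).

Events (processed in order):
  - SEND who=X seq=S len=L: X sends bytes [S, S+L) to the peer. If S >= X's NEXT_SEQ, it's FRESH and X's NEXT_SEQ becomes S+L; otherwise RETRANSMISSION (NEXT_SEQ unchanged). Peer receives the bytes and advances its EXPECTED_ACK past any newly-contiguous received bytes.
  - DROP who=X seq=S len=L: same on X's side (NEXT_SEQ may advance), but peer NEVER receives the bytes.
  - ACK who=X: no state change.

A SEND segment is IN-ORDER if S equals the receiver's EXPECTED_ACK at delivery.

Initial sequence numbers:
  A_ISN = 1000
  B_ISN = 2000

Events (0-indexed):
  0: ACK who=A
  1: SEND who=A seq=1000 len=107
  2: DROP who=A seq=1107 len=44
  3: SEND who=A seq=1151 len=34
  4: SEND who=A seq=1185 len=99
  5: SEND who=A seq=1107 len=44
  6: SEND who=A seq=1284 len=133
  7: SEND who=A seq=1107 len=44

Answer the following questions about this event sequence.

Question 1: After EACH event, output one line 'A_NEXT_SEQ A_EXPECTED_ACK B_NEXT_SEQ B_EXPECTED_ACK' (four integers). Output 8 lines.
1000 2000 2000 1000
1107 2000 2000 1107
1151 2000 2000 1107
1185 2000 2000 1107
1284 2000 2000 1107
1284 2000 2000 1284
1417 2000 2000 1417
1417 2000 2000 1417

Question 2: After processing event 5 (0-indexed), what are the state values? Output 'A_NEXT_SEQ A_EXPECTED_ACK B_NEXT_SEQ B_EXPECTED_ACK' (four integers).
After event 0: A_seq=1000 A_ack=2000 B_seq=2000 B_ack=1000
After event 1: A_seq=1107 A_ack=2000 B_seq=2000 B_ack=1107
After event 2: A_seq=1151 A_ack=2000 B_seq=2000 B_ack=1107
After event 3: A_seq=1185 A_ack=2000 B_seq=2000 B_ack=1107
After event 4: A_seq=1284 A_ack=2000 B_seq=2000 B_ack=1107
After event 5: A_seq=1284 A_ack=2000 B_seq=2000 B_ack=1284

1284 2000 2000 1284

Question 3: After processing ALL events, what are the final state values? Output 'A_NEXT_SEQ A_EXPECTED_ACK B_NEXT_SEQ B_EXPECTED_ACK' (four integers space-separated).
Answer: 1417 2000 2000 1417

Derivation:
After event 0: A_seq=1000 A_ack=2000 B_seq=2000 B_ack=1000
After event 1: A_seq=1107 A_ack=2000 B_seq=2000 B_ack=1107
After event 2: A_seq=1151 A_ack=2000 B_seq=2000 B_ack=1107
After event 3: A_seq=1185 A_ack=2000 B_seq=2000 B_ack=1107
After event 4: A_seq=1284 A_ack=2000 B_seq=2000 B_ack=1107
After event 5: A_seq=1284 A_ack=2000 B_seq=2000 B_ack=1284
After event 6: A_seq=1417 A_ack=2000 B_seq=2000 B_ack=1417
After event 7: A_seq=1417 A_ack=2000 B_seq=2000 B_ack=1417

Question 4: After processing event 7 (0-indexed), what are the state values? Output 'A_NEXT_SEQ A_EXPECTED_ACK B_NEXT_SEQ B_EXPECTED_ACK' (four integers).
After event 0: A_seq=1000 A_ack=2000 B_seq=2000 B_ack=1000
After event 1: A_seq=1107 A_ack=2000 B_seq=2000 B_ack=1107
After event 2: A_seq=1151 A_ack=2000 B_seq=2000 B_ack=1107
After event 3: A_seq=1185 A_ack=2000 B_seq=2000 B_ack=1107
After event 4: A_seq=1284 A_ack=2000 B_seq=2000 B_ack=1107
After event 5: A_seq=1284 A_ack=2000 B_seq=2000 B_ack=1284
After event 6: A_seq=1417 A_ack=2000 B_seq=2000 B_ack=1417
After event 7: A_seq=1417 A_ack=2000 B_seq=2000 B_ack=1417

1417 2000 2000 1417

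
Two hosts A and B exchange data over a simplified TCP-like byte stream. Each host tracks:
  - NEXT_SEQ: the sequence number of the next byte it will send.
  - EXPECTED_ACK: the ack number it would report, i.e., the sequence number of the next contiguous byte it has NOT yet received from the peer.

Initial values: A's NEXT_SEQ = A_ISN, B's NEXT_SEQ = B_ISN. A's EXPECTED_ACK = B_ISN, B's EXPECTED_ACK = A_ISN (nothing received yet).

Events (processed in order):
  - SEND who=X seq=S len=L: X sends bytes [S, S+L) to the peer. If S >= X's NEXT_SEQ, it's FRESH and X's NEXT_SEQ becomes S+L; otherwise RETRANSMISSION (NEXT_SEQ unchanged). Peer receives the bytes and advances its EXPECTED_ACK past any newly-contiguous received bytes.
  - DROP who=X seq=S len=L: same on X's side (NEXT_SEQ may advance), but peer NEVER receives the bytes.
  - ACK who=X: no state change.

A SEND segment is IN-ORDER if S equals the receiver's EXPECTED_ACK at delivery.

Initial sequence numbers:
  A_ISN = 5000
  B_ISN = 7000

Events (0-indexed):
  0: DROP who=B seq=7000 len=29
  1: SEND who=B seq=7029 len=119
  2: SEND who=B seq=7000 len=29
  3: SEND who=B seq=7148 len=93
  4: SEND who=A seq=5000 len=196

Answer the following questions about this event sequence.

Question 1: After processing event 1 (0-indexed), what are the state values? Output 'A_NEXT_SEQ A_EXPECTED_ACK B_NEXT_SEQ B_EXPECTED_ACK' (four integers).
After event 0: A_seq=5000 A_ack=7000 B_seq=7029 B_ack=5000
After event 1: A_seq=5000 A_ack=7000 B_seq=7148 B_ack=5000

5000 7000 7148 5000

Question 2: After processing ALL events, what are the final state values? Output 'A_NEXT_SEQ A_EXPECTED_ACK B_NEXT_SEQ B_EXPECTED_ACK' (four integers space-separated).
After event 0: A_seq=5000 A_ack=7000 B_seq=7029 B_ack=5000
After event 1: A_seq=5000 A_ack=7000 B_seq=7148 B_ack=5000
After event 2: A_seq=5000 A_ack=7148 B_seq=7148 B_ack=5000
After event 3: A_seq=5000 A_ack=7241 B_seq=7241 B_ack=5000
After event 4: A_seq=5196 A_ack=7241 B_seq=7241 B_ack=5196

Answer: 5196 7241 7241 5196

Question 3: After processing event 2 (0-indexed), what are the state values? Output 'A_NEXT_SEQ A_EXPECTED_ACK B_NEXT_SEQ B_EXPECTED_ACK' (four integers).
After event 0: A_seq=5000 A_ack=7000 B_seq=7029 B_ack=5000
After event 1: A_seq=5000 A_ack=7000 B_seq=7148 B_ack=5000
After event 2: A_seq=5000 A_ack=7148 B_seq=7148 B_ack=5000

5000 7148 7148 5000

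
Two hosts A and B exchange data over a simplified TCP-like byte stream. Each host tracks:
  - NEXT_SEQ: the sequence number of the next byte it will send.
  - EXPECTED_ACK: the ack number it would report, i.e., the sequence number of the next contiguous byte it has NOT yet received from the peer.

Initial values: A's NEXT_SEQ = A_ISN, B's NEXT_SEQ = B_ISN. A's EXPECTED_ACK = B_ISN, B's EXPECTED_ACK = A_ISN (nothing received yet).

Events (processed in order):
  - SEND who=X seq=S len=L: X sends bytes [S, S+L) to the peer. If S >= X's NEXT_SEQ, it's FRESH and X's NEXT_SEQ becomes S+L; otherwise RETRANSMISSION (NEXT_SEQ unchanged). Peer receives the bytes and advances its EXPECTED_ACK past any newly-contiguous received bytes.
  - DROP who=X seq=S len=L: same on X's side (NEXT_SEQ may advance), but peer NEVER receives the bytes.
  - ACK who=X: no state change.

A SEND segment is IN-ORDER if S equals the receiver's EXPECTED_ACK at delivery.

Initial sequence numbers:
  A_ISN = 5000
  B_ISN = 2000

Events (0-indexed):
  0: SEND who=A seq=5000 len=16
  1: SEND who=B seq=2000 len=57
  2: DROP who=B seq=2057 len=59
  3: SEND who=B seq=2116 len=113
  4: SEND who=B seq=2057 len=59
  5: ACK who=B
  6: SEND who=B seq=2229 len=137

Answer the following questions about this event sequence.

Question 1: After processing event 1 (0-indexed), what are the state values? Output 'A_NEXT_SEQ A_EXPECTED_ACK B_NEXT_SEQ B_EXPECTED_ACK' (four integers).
After event 0: A_seq=5016 A_ack=2000 B_seq=2000 B_ack=5016
After event 1: A_seq=5016 A_ack=2057 B_seq=2057 B_ack=5016

5016 2057 2057 5016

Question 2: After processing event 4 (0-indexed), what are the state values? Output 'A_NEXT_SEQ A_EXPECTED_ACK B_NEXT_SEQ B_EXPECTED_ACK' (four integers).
After event 0: A_seq=5016 A_ack=2000 B_seq=2000 B_ack=5016
After event 1: A_seq=5016 A_ack=2057 B_seq=2057 B_ack=5016
After event 2: A_seq=5016 A_ack=2057 B_seq=2116 B_ack=5016
After event 3: A_seq=5016 A_ack=2057 B_seq=2229 B_ack=5016
After event 4: A_seq=5016 A_ack=2229 B_seq=2229 B_ack=5016

5016 2229 2229 5016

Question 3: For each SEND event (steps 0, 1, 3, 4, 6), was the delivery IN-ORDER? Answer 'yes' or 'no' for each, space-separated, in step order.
Step 0: SEND seq=5000 -> in-order
Step 1: SEND seq=2000 -> in-order
Step 3: SEND seq=2116 -> out-of-order
Step 4: SEND seq=2057 -> in-order
Step 6: SEND seq=2229 -> in-order

Answer: yes yes no yes yes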